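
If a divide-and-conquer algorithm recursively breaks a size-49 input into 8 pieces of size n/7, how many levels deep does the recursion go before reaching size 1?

For divide and conquer with division factor 7:

Problem sizes at each level:
Level 0: 49
Level 1: 7
Level 2: 1

The root is level 0 and the size-1 base case is level 2 (the tree spans levels 0 through 2, i.e. 3 levels counting the root), so the depth is the number of divisions: log_7(49) = 2

The recursion tree depth is log_7(49) = 2. At each level, the problem size is divided by 7, so it takes 2 divisions to reduce to a base case of size 1. The algorithm makes 8 recursive calls at each level.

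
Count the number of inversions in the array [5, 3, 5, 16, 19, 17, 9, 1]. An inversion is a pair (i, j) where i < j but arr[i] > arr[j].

Finding inversions in [5, 3, 5, 16, 19, 17, 9, 1]:

(0, 1): arr[0]=5 > arr[1]=3
(0, 7): arr[0]=5 > arr[7]=1
(1, 7): arr[1]=3 > arr[7]=1
(2, 7): arr[2]=5 > arr[7]=1
(3, 6): arr[3]=16 > arr[6]=9
(3, 7): arr[3]=16 > arr[7]=1
(4, 5): arr[4]=19 > arr[5]=17
(4, 6): arr[4]=19 > arr[6]=9
(4, 7): arr[4]=19 > arr[7]=1
(5, 6): arr[5]=17 > arr[6]=9
(5, 7): arr[5]=17 > arr[7]=1
(6, 7): arr[6]=9 > arr[7]=1

Total inversions: 12

The array has 12 inversion(s): (0,1), (0,7), (1,7), (2,7), (3,6), (3,7), (4,5), (4,6), (4,7), (5,6), (5,7), (6,7). Each pair (i,j) satisfies i < j and arr[i] > arr[j].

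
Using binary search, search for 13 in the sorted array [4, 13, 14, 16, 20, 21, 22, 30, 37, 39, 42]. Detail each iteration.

Binary search for 13 in [4, 13, 14, 16, 20, 21, 22, 30, 37, 39, 42]:

lo=0, hi=10, mid=5, arr[mid]=21 -> 21 > 13, search left half
lo=0, hi=4, mid=2, arr[mid]=14 -> 14 > 13, search left half
lo=0, hi=1, mid=0, arr[mid]=4 -> 4 < 13, search right half
lo=1, hi=1, mid=1, arr[mid]=13 -> Found target at index 1!

Binary search finds 13 at index 1 after 4 comparisons. The search repeatedly halves the search space by comparing with the middle element.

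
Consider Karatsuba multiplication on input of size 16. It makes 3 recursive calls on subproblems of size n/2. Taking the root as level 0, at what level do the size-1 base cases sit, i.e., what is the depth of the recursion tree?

For divide and conquer with division factor 2:

Problem sizes at each level:
Level 0: 16
Level 1: 8
Level 2: 4
Level 3: 2
Level 4: 1

The root is level 0 and the size-1 base case is level 4 (the tree spans levels 0 through 4, i.e. 5 levels counting the root), so the depth is the number of divisions: log_2(16) = 4

The recursion tree depth is log_2(16) = 4. At each level, the problem size is divided by 2, so it takes 4 divisions to reduce to a base case of size 1. The algorithm makes 3 recursive calls at each level.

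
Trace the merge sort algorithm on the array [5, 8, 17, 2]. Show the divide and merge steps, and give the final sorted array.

Merge sort trace:

Split: [5, 8, 17, 2] -> [5, 8] and [17, 2]
  Split: [5, 8] -> [5] and [8]
  Merge: [5] + [8] -> [5, 8]
  Split: [17, 2] -> [17] and [2]
  Merge: [17] + [2] -> [2, 17]
Merge: [5, 8] + [2, 17] -> [2, 5, 8, 17]

Final sorted array: [2, 5, 8, 17]

The merge sort proceeds by recursively splitting the array and merging sorted halves.
After all merges, the sorted array is [2, 5, 8, 17].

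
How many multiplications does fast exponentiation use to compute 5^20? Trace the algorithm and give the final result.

Computing 5^20 by squaring (build up from 5^1; each line after the first costs one multiplication):

5^1 = 5
5^2 = (5^1)^2 = 5^2 = 25
5^4 = (5^2)^2 = 25^2 = 625
5^5 = 5 * 5^4 = 5 * 625 = 3125
5^10 = (5^5)^2 = 3125^2 = 9765625
5^20 = (5^10)^2 = 9765625^2 = 95367431640625

Result: 95367431640625
Multiplications needed: 5 (5 lines after 5^1)

5^20 = 95367431640625. Using exponentiation by squaring, this requires 5 multiplications. The key idea: if the exponent is even, square the half-power; if odd, multiply by the base once.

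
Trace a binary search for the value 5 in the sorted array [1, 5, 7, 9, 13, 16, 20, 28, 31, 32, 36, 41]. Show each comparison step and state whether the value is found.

Binary search for 5 in [1, 5, 7, 9, 13, 16, 20, 28, 31, 32, 36, 41]:

lo=0, hi=11, mid=5, arr[mid]=16 -> 16 > 5, search left half
lo=0, hi=4, mid=2, arr[mid]=7 -> 7 > 5, search left half
lo=0, hi=1, mid=0, arr[mid]=1 -> 1 < 5, search right half
lo=1, hi=1, mid=1, arr[mid]=5 -> Found target at index 1!

Binary search finds 5 at index 1 after 4 comparisons. The search repeatedly halves the search space by comparing with the middle element.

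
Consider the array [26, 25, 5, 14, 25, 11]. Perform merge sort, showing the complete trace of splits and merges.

Merge sort trace:

Split: [26, 25, 5, 14, 25, 11] -> [26, 25, 5] and [14, 25, 11]
  Split: [26, 25, 5] -> [26] and [25, 5]
    Split: [25, 5] -> [25] and [5]
    Merge: [25] + [5] -> [5, 25]
  Merge: [26] + [5, 25] -> [5, 25, 26]
  Split: [14, 25, 11] -> [14] and [25, 11]
    Split: [25, 11] -> [25] and [11]
    Merge: [25] + [11] -> [11, 25]
  Merge: [14] + [11, 25] -> [11, 14, 25]
Merge: [5, 25, 26] + [11, 14, 25] -> [5, 11, 14, 25, 25, 26]

Final sorted array: [5, 11, 14, 25, 25, 26]

The merge sort proceeds by recursively splitting the array and merging sorted halves.
After all merges, the sorted array is [5, 11, 14, 25, 25, 26].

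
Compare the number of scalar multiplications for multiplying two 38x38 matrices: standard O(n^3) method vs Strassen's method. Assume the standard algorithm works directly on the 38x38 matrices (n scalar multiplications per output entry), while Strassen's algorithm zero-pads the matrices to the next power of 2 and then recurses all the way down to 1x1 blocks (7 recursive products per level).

Matrix multiplication for 38x38 matrices:

Strassen's algorithm requires power-of-2 dimensions. Pad 38x38 to 64x64 (next power of 2).

Standard algorithm: 38^3 = 54872 multiplications
Strassen's algorithm: 7^(log2(64)) = 7^6 = 117649 multiplications
Difference: 54872 - 117649 = -62777 (Strassen uses MORE here due to padding overhead — for small or just-over-power-of-2 n, padding can outweigh the per-level savings)

Standard: 54872 multiplications (38^3). Strassen: 117649 multiplications (7^6, after padding to 64x64). Strassen reduces 8 recursive multiplications to 7 at each level.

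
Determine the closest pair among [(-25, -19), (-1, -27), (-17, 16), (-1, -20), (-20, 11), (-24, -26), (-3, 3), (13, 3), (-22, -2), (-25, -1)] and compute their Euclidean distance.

Computing all pairwise distances among 10 points:

d((-25, -19), (-1, -27)) = 25.2982
d((-25, -19), (-17, 16)) = 35.9026
d((-25, -19), (-1, -20)) = 24.0208
d((-25, -19), (-20, 11)) = 30.4138
d((-25, -19), (-24, -26)) = 7.0711
d((-25, -19), (-3, 3)) = 31.1127
d((-25, -19), (13, 3)) = 43.909
d((-25, -19), (-22, -2)) = 17.2627
d((-25, -19), (-25, -1)) = 18.0
d((-1, -27), (-17, 16)) = 45.8803
d((-1, -27), (-1, -20)) = 7.0
d((-1, -27), (-20, 11)) = 42.4853
d((-1, -27), (-24, -26)) = 23.0217
d((-1, -27), (-3, 3)) = 30.0666
d((-1, -27), (13, 3)) = 33.1059
d((-1, -27), (-22, -2)) = 32.6497
d((-1, -27), (-25, -1)) = 35.3836
d((-17, 16), (-1, -20)) = 39.3954
d((-17, 16), (-20, 11)) = 5.831
d((-17, 16), (-24, -26)) = 42.5793
d((-17, 16), (-3, 3)) = 19.105
d((-17, 16), (13, 3)) = 32.6956
d((-17, 16), (-22, -2)) = 18.6815
d((-17, 16), (-25, -1)) = 18.7883
d((-1, -20), (-20, 11)) = 36.3593
d((-1, -20), (-24, -26)) = 23.7697
d((-1, -20), (-3, 3)) = 23.0868
d((-1, -20), (13, 3)) = 26.9258
d((-1, -20), (-22, -2)) = 27.6586
d((-1, -20), (-25, -1)) = 30.6105
d((-20, 11), (-24, -26)) = 37.2156
d((-20, 11), (-3, 3)) = 18.7883
d((-20, 11), (13, 3)) = 33.9559
d((-20, 11), (-22, -2)) = 13.1529
d((-20, 11), (-25, -1)) = 13.0
d((-24, -26), (-3, 3)) = 35.805
d((-24, -26), (13, 3)) = 47.0106
d((-24, -26), (-22, -2)) = 24.0832
d((-24, -26), (-25, -1)) = 25.02
d((-3, 3), (13, 3)) = 16.0
d((-3, 3), (-22, -2)) = 19.6469
d((-3, 3), (-25, -1)) = 22.3607
d((13, 3), (-22, -2)) = 35.3553
d((13, 3), (-25, -1)) = 38.2099
d((-22, -2), (-25, -1)) = 3.1623 <-- minimum

Closest pair: (-22, -2) and (-25, -1) with distance 3.1623

The closest pair is (-22, -2) and (-25, -1) with Euclidean distance 3.1623. For 10 points, brute-force pairwise comparison is shown above. For large n, the divide-and-conquer algorithm (sort by x, recurse on halves, check the dividing strip) achieves O(n log n).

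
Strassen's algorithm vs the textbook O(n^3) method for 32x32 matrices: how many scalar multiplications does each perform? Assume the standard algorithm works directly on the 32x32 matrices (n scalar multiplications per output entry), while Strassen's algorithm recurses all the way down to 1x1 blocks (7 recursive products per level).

Matrix multiplication for 32x32 matrices:

Standard algorithm: 32^3 = 32768 multiplications
Strassen's algorithm: 7^(log2(32)) = 7^5 = 16807 multiplications
Savings: 32768 - 16807 = 15961 multiplications

Standard: 32768 multiplications (32^3). Strassen: 16807 multiplications (7^5). Strassen reduces 8 recursive multiplications to 7 at each level.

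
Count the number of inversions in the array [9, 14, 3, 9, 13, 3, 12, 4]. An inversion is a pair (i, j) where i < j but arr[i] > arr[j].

Finding inversions in [9, 14, 3, 9, 13, 3, 12, 4]:

(0, 2): arr[0]=9 > arr[2]=3
(0, 5): arr[0]=9 > arr[5]=3
(0, 7): arr[0]=9 > arr[7]=4
(1, 2): arr[1]=14 > arr[2]=3
(1, 3): arr[1]=14 > arr[3]=9
(1, 4): arr[1]=14 > arr[4]=13
(1, 5): arr[1]=14 > arr[5]=3
(1, 6): arr[1]=14 > arr[6]=12
(1, 7): arr[1]=14 > arr[7]=4
(3, 5): arr[3]=9 > arr[5]=3
(3, 7): arr[3]=9 > arr[7]=4
(4, 5): arr[4]=13 > arr[5]=3
(4, 6): arr[4]=13 > arr[6]=12
(4, 7): arr[4]=13 > arr[7]=4
(6, 7): arr[6]=12 > arr[7]=4

Total inversions: 15

The array has 15 inversion(s): (0,2), (0,5), (0,7), (1,2), (1,3), (1,4), (1,5), (1,6), (1,7), (3,5), (3,7), (4,5), (4,6), (4,7), (6,7). Each pair (i,j) satisfies i < j and arr[i] > arr[j].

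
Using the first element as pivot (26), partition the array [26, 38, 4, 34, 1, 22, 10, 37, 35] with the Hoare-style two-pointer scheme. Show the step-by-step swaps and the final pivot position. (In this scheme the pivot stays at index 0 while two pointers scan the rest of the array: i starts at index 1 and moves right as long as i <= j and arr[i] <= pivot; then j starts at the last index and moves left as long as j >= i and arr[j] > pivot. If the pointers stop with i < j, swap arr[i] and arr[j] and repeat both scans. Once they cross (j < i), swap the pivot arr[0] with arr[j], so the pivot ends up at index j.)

Hoare-style two-pointer partition with pivot = 26:

Initial array: [26, 38, 4, 34, 1, 22, 10, 37, 35]

Pointers start at i = 1, j = 8.
i stops at index 1 (arr[1]=38 > 26), j stops at index 6 (arr[6]=10 <= 26): swap arr[1] and arr[6], array becomes [26, 10, 4, 34, 1, 22, 38, 37, 35]
i stops at index 3 (arr[3]=34 > 26), j stops at index 5 (arr[5]=22 <= 26): swap arr[3] and arr[5], array becomes [26, 10, 4, 22, 1, 34, 38, 37, 35]
i ends at 5, j ends at 4: the pointers have crossed (j < i), so scanning stops.

Swap pivot arr[0] with arr[4] to place pivot at position 4: [1, 10, 4, 22, 26, 34, 38, 37, 35]
Pivot position: 4

After partitioning with pivot 26, the array becomes [1, 10, 4, 22, 26, 34, 38, 37, 35]. The pivot is placed at index 4. All elements to the left of the pivot are <= 26, and all elements to the right are > 26.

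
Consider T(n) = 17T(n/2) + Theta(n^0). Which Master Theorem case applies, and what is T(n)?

Master Theorem for T(n) = 17T(n/2) + O(n^0):

a = 17, b = 2, c = 0
log_b(a) = log_2(17) = 4.0875

Case 1: c = 0 < log_2(17) = 4.0875
T(n) = O(n^(log_2 17))

For T(n) = 17T(n/2) + O(n^0): log_2(17) = 4.0875. This is Case 1 of the Master Theorem (c < log_b(a), work dominated by leaves), giving O(n^(log_2 17)).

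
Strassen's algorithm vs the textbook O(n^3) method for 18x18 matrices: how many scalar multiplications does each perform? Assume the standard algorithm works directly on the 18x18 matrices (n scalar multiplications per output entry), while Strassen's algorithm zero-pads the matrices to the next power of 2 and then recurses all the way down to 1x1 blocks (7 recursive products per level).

Matrix multiplication for 18x18 matrices:

Strassen's algorithm requires power-of-2 dimensions. Pad 18x18 to 32x32 (next power of 2).

Standard algorithm: 18^3 = 5832 multiplications
Strassen's algorithm: 7^(log2(32)) = 7^5 = 16807 multiplications
Difference: 5832 - 16807 = -10975 (Strassen uses MORE here due to padding overhead — for small or just-over-power-of-2 n, padding can outweigh the per-level savings)

Standard: 5832 multiplications (18^3). Strassen: 16807 multiplications (7^5, after padding to 32x32). Strassen reduces 8 recursive multiplications to 7 at each level.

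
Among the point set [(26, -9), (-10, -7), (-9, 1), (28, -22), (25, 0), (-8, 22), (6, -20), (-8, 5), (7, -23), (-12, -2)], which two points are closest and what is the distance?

Computing all pairwise distances among 10 points:

d((26, -9), (-10, -7)) = 36.0555
d((26, -9), (-9, 1)) = 36.4005
d((26, -9), (28, -22)) = 13.1529
d((26, -9), (25, 0)) = 9.0554
d((26, -9), (-8, 22)) = 46.0109
d((26, -9), (6, -20)) = 22.8254
d((26, -9), (-8, 5)) = 36.7696
d((26, -9), (7, -23)) = 23.6008
d((26, -9), (-12, -2)) = 38.6394
d((-10, -7), (-9, 1)) = 8.0623
d((-10, -7), (28, -22)) = 40.8534
d((-10, -7), (25, 0)) = 35.6931
d((-10, -7), (-8, 22)) = 29.0689
d((-10, -7), (6, -20)) = 20.6155
d((-10, -7), (-8, 5)) = 12.1655
d((-10, -7), (7, -23)) = 23.3452
d((-10, -7), (-12, -2)) = 5.3852
d((-9, 1), (28, -22)) = 43.566
d((-9, 1), (25, 0)) = 34.0147
d((-9, 1), (-8, 22)) = 21.0238
d((-9, 1), (6, -20)) = 25.807
d((-9, 1), (-8, 5)) = 4.1231
d((-9, 1), (7, -23)) = 28.8444
d((-9, 1), (-12, -2)) = 4.2426
d((28, -22), (25, 0)) = 22.2036
d((28, -22), (-8, 22)) = 56.8507
d((28, -22), (6, -20)) = 22.0907
d((28, -22), (-8, 5)) = 45.0
d((28, -22), (7, -23)) = 21.0238
d((28, -22), (-12, -2)) = 44.7214
d((25, 0), (-8, 22)) = 39.6611
d((25, 0), (6, -20)) = 27.5862
d((25, 0), (-8, 5)) = 33.3766
d((25, 0), (7, -23)) = 29.2062
d((25, 0), (-12, -2)) = 37.054
d((-8, 22), (6, -20)) = 44.2719
d((-8, 22), (-8, 5)) = 17.0
d((-8, 22), (7, -23)) = 47.4342
d((-8, 22), (-12, -2)) = 24.3311
d((6, -20), (-8, 5)) = 28.6531
d((6, -20), (7, -23)) = 3.1623 <-- minimum
d((6, -20), (-12, -2)) = 25.4558
d((-8, 5), (7, -23)) = 31.7648
d((-8, 5), (-12, -2)) = 8.0623
d((7, -23), (-12, -2)) = 28.3196

Closest pair: (6, -20) and (7, -23) with distance 3.1623

The closest pair is (6, -20) and (7, -23) with Euclidean distance 3.1623. For 10 points, brute-force pairwise comparison is shown above. For large n, the divide-and-conquer algorithm (sort by x, recurse on halves, check the dividing strip) achieves O(n log n).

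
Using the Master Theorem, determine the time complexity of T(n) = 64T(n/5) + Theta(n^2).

Master Theorem for T(n) = 64T(n/5) + O(n^2):

a = 64, b = 5, c = 2
log_b(a) = log_5(64) = 2.5841

Case 1: c = 2 < log_5(64) = 2.5841
T(n) = O(n^(log_5 64))

For T(n) = 64T(n/5) + O(n^2): log_5(64) = 2.5841. This is Case 1 of the Master Theorem (c < log_b(a), work dominated by leaves), giving O(n^(log_5 64)).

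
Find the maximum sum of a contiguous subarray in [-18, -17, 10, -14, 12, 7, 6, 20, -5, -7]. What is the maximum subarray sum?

Using Kadane's algorithm on [-18, -17, 10, -14, 12, 7, 6, 20, -5, -7]:

Scanning through the array:
Position 1 (value -17): max_ending_here = -17, max_so_far = -17
Position 2 (value 10): max_ending_here = 10, max_so_far = 10
Position 3 (value -14): max_ending_here = -4, max_so_far = 10
Position 4 (value 12): max_ending_here = 12, max_so_far = 12
Position 5 (value 7): max_ending_here = 19, max_so_far = 19
Position 6 (value 6): max_ending_here = 25, max_so_far = 25
Position 7 (value 20): max_ending_here = 45, max_so_far = 45
Position 8 (value -5): max_ending_here = 40, max_so_far = 45
Position 9 (value -7): max_ending_here = 33, max_so_far = 45

Maximum subarray: [12, 7, 6, 20]
Maximum sum: 45

The maximum subarray is [12, 7, 6, 20] with sum 45. This subarray runs from index 4 to index 7.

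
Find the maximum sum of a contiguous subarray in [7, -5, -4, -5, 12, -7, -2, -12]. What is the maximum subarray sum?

Using Kadane's algorithm on [7, -5, -4, -5, 12, -7, -2, -12]:

Scanning through the array:
Position 1 (value -5): max_ending_here = 2, max_so_far = 7
Position 2 (value -4): max_ending_here = -2, max_so_far = 7
Position 3 (value -5): max_ending_here = -5, max_so_far = 7
Position 4 (value 12): max_ending_here = 12, max_so_far = 12
Position 5 (value -7): max_ending_here = 5, max_so_far = 12
Position 6 (value -2): max_ending_here = 3, max_so_far = 12
Position 7 (value -12): max_ending_here = -9, max_so_far = 12

Maximum subarray: [12]
Maximum sum: 12

The maximum subarray is [12] with sum 12. This subarray runs from index 4 to index 4.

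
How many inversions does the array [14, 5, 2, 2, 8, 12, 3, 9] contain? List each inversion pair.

Finding inversions in [14, 5, 2, 2, 8, 12, 3, 9]:

(0, 1): arr[0]=14 > arr[1]=5
(0, 2): arr[0]=14 > arr[2]=2
(0, 3): arr[0]=14 > arr[3]=2
(0, 4): arr[0]=14 > arr[4]=8
(0, 5): arr[0]=14 > arr[5]=12
(0, 6): arr[0]=14 > arr[6]=3
(0, 7): arr[0]=14 > arr[7]=9
(1, 2): arr[1]=5 > arr[2]=2
(1, 3): arr[1]=5 > arr[3]=2
(1, 6): arr[1]=5 > arr[6]=3
(4, 6): arr[4]=8 > arr[6]=3
(5, 6): arr[5]=12 > arr[6]=3
(5, 7): arr[5]=12 > arr[7]=9

Total inversions: 13

The array has 13 inversion(s): (0,1), (0,2), (0,3), (0,4), (0,5), (0,6), (0,7), (1,2), (1,3), (1,6), (4,6), (5,6), (5,7). Each pair (i,j) satisfies i < j and arr[i] > arr[j].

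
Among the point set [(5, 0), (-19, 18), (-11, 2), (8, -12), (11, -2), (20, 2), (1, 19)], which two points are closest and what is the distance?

Computing all pairwise distances among 7 points:

d((5, 0), (-19, 18)) = 30.0
d((5, 0), (-11, 2)) = 16.1245
d((5, 0), (8, -12)) = 12.3693
d((5, 0), (11, -2)) = 6.3246 <-- minimum
d((5, 0), (20, 2)) = 15.1327
d((5, 0), (1, 19)) = 19.4165
d((-19, 18), (-11, 2)) = 17.8885
d((-19, 18), (8, -12)) = 40.3609
d((-19, 18), (11, -2)) = 36.0555
d((-19, 18), (20, 2)) = 42.1545
d((-19, 18), (1, 19)) = 20.025
d((-11, 2), (8, -12)) = 23.6008
d((-11, 2), (11, -2)) = 22.3607
d((-11, 2), (20, 2)) = 31.0
d((-11, 2), (1, 19)) = 20.8087
d((8, -12), (11, -2)) = 10.4403
d((8, -12), (20, 2)) = 18.4391
d((8, -12), (1, 19)) = 31.7805
d((11, -2), (20, 2)) = 9.8489
d((11, -2), (1, 19)) = 23.2594
d((20, 2), (1, 19)) = 25.4951

Closest pair: (5, 0) and (11, -2) with distance 6.3246

The closest pair is (5, 0) and (11, -2) with Euclidean distance 6.3246. For 7 points, brute-force pairwise comparison is shown above. For large n, the divide-and-conquer algorithm (sort by x, recurse on halves, check the dividing strip) achieves O(n log n).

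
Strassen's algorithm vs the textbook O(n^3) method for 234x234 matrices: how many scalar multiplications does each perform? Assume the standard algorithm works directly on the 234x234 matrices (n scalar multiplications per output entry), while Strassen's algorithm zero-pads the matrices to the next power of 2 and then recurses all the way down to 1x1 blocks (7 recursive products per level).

Matrix multiplication for 234x234 matrices:

Strassen's algorithm requires power-of-2 dimensions. Pad 234x234 to 256x256 (next power of 2).

Standard algorithm: 234^3 = 12812904 multiplications
Strassen's algorithm: 7^(log2(256)) = 7^8 = 5764801 multiplications
Savings: 12812904 - 5764801 = 7048103 multiplications

Standard: 12812904 multiplications (234^3). Strassen: 5764801 multiplications (7^8, after padding to 256x256). Strassen reduces 8 recursive multiplications to 7 at each level.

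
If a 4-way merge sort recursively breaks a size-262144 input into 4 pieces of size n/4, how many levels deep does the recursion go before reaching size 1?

For divide and conquer with division factor 4:

Problem sizes at each level:
Level 0: 262144
Level 1: 65536
Level 2: 16384
Level 3: 4096
Level 4: 1024
Level 5: 256
Level 6: 64
Level 7: 16
Level 8: 4
Level 9: 1

The root is level 0 and the size-1 base case is level 9 (the tree spans levels 0 through 9, i.e. 10 levels counting the root), so the depth is the number of divisions: log_4(262144) = 9

The recursion tree depth is log_4(262144) = 9. At each level, the problem size is divided by 4, so it takes 9 divisions to reduce to a base case of size 1. The algorithm makes 4 recursive calls at each level.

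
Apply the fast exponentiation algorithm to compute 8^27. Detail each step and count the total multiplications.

Computing 8^27 by squaring (build up from 8^1; each line after the first costs one multiplication):

8^1 = 8
8^2 = (8^1)^2 = 8^2 = 64
8^3 = 8 * 8^2 = 8 * 64 = 512
8^6 = (8^3)^2 = 512^2 = 262144
8^12 = (8^6)^2 = 262144^2 = 68719476736
8^13 = 8 * 8^12 = 8 * 68719476736 = 549755813888
8^26 = (8^13)^2 = 549755813888^2 = 302231454903657293676544
8^27 = 8 * 8^26 = 8 * 302231454903657293676544 = 2417851639229258349412352

Result: 2417851639229258349412352
Multiplications needed: 7 (7 lines after 8^1)

8^27 = 2417851639229258349412352. Using exponentiation by squaring, this requires 7 multiplications. The key idea: if the exponent is even, square the half-power; if odd, multiply by the base once.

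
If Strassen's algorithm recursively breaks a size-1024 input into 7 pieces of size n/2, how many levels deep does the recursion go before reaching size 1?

For divide and conquer with division factor 2:

Problem sizes at each level:
Level 0: 1024
Level 1: 512
Level 2: 256
Level 3: 128
Level 4: 64
Level 5: 32
Level 6: 16
Level 7: 8
Level 8: 4
Level 9: 2
Level 10: 1

The root is level 0 and the size-1 base case is level 10 (the tree spans levels 0 through 10, i.e. 11 levels counting the root), so the depth is the number of divisions: log_2(1024) = 10

The recursion tree depth is log_2(1024) = 10. At each level, the problem size is divided by 2, so it takes 10 divisions to reduce to a base case of size 1. The algorithm makes 7 recursive calls at each level.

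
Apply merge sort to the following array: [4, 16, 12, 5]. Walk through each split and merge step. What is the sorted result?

Merge sort trace:

Split: [4, 16, 12, 5] -> [4, 16] and [12, 5]
  Split: [4, 16] -> [4] and [16]
  Merge: [4] + [16] -> [4, 16]
  Split: [12, 5] -> [12] and [5]
  Merge: [12] + [5] -> [5, 12]
Merge: [4, 16] + [5, 12] -> [4, 5, 12, 16]

Final sorted array: [4, 5, 12, 16]

The merge sort proceeds by recursively splitting the array and merging sorted halves.
After all merges, the sorted array is [4, 5, 12, 16].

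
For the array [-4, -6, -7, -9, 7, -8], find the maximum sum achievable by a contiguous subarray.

Using Kadane's algorithm on [-4, -6, -7, -9, 7, -8]:

Scanning through the array:
Position 1 (value -6): max_ending_here = -6, max_so_far = -4
Position 2 (value -7): max_ending_here = -7, max_so_far = -4
Position 3 (value -9): max_ending_here = -9, max_so_far = -4
Position 4 (value 7): max_ending_here = 7, max_so_far = 7
Position 5 (value -8): max_ending_here = -1, max_so_far = 7

Maximum subarray: [7]
Maximum sum: 7

The maximum subarray is [7] with sum 7. This subarray runs from index 4 to index 4.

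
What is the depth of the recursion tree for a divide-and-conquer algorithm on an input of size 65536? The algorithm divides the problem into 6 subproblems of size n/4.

For divide and conquer with division factor 4:

Problem sizes at each level:
Level 0: 65536
Level 1: 16384
Level 2: 4096
Level 3: 1024
Level 4: 256
Level 5: 64
Level 6: 16
Level 7: 4
Level 8: 1

The root is level 0 and the size-1 base case is level 8 (the tree spans levels 0 through 8, i.e. 9 levels counting the root), so the depth is the number of divisions: log_4(65536) = 8

The recursion tree depth is log_4(65536) = 8. At each level, the problem size is divided by 4, so it takes 8 divisions to reduce to a base case of size 1. The algorithm makes 6 recursive calls at each level.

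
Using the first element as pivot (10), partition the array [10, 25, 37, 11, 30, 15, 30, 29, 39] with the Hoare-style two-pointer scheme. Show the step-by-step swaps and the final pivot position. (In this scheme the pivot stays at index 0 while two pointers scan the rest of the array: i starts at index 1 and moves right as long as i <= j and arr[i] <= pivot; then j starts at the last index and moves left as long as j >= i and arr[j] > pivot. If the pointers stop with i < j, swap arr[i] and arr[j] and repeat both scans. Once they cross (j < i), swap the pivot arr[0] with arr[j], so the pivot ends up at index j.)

Hoare-style two-pointer partition with pivot = 10:

Initial array: [10, 25, 37, 11, 30, 15, 30, 29, 39]

Pointers start at i = 1, j = 8.
i ends at 1, j ends at 0: the pointers have crossed (j < i), so scanning stops.

j = 0, so swapping arr[0] with arr[j] leaves the pivot at position 0: [10, 25, 37, 11, 30, 15, 30, 29, 39]
Pivot position: 0

After partitioning with pivot 10, the array becomes [10, 25, 37, 11, 30, 15, 30, 29, 39]. The pivot is placed at index 0. All elements to the left of the pivot are <= 10, and all elements to the right are > 10.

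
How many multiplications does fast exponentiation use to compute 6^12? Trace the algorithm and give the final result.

Computing 6^12 by squaring (build up from 6^1; each line after the first costs one multiplication):

6^1 = 6
6^2 = (6^1)^2 = 6^2 = 36
6^3 = 6 * 6^2 = 6 * 36 = 216
6^6 = (6^3)^2 = 216^2 = 46656
6^12 = (6^6)^2 = 46656^2 = 2176782336

Result: 2176782336
Multiplications needed: 4 (4 lines after 6^1)

6^12 = 2176782336. Using exponentiation by squaring, this requires 4 multiplications. The key idea: if the exponent is even, square the half-power; if odd, multiply by the base once.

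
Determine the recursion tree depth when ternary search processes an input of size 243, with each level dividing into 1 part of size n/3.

For divide and conquer with division factor 3:

Problem sizes at each level:
Level 0: 243
Level 1: 81
Level 2: 27
Level 3: 9
Level 4: 3
Level 5: 1

The root is level 0 and the size-1 base case is level 5 (the tree spans levels 0 through 5, i.e. 6 levels counting the root), so the depth is the number of divisions: log_3(243) = 5

The recursion tree depth is log_3(243) = 5. At each level, the problem size is divided by 3, so it takes 5 divisions to reduce to a base case of size 1. The algorithm makes 1 recursive call at each level.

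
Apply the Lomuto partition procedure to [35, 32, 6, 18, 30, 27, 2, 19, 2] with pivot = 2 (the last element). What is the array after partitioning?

Lomuto partition with pivot = 2:

Initial array: [35, 32, 6, 18, 30, 27, 2, 19, 2]

arr[0]=35 > 2: no swap
arr[1]=32 > 2: no swap
arr[2]=6 > 2: no swap
arr[3]=18 > 2: no swap
arr[4]=30 > 2: no swap
arr[5]=27 > 2: no swap
arr[6]=2 <= 2: swap with position 0, array becomes [2, 32, 6, 18, 30, 27, 35, 19, 2]
arr[7]=19 > 2: no swap

Place pivot at position 1: [2, 2, 6, 18, 30, 27, 35, 19, 32]
Pivot position: 1

After partitioning with pivot 2, the array becomes [2, 2, 6, 18, 30, 27, 35, 19, 32]. The pivot is placed at index 1. All elements to the left of the pivot are <= 2, and all elements to the right are > 2.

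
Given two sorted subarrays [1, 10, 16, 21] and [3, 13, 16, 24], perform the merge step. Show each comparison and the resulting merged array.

Merging process:

Compare 1 vs 3: take 1 from left. Merged: [1]
Compare 10 vs 3: take 3 from right. Merged: [1, 3]
Compare 10 vs 13: take 10 from left. Merged: [1, 3, 10]
Compare 16 vs 13: take 13 from right. Merged: [1, 3, 10, 13]
Compare 16 vs 16: take 16 from left. Merged: [1, 3, 10, 13, 16]
Compare 21 vs 16: take 16 from right. Merged: [1, 3, 10, 13, 16, 16]
Compare 21 vs 24: take 21 from left. Merged: [1, 3, 10, 13, 16, 16, 21]
Append remaining from right: [24]. Merged: [1, 3, 10, 13, 16, 16, 21, 24]

Final merged array: [1, 3, 10, 13, 16, 16, 21, 24]
Total comparisons: 7

The merged array is [1, 3, 10, 13, 16, 16, 21, 24], requiring 7 comparisons. The merge step runs in O(n) time where n is the total number of elements.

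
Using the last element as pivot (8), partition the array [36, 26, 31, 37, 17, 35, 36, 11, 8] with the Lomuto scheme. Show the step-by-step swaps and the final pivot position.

Lomuto partition with pivot = 8:

Initial array: [36, 26, 31, 37, 17, 35, 36, 11, 8]

arr[0]=36 > 8: no swap
arr[1]=26 > 8: no swap
arr[2]=31 > 8: no swap
arr[3]=37 > 8: no swap
arr[4]=17 > 8: no swap
arr[5]=35 > 8: no swap
arr[6]=36 > 8: no swap
arr[7]=11 > 8: no swap

Place pivot at position 0: [8, 26, 31, 37, 17, 35, 36, 11, 36]
Pivot position: 0

After partitioning with pivot 8, the array becomes [8, 26, 31, 37, 17, 35, 36, 11, 36]. The pivot is placed at index 0. All elements to the left of the pivot are <= 8, and all elements to the right are > 8.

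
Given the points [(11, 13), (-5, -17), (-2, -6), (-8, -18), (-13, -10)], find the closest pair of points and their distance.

Computing all pairwise distances among 5 points:

d((11, 13), (-5, -17)) = 34.0
d((11, 13), (-2, -6)) = 23.0217
d((11, 13), (-8, -18)) = 36.3593
d((11, 13), (-13, -10)) = 33.2415
d((-5, -17), (-2, -6)) = 11.4018
d((-5, -17), (-8, -18)) = 3.1623 <-- minimum
d((-5, -17), (-13, -10)) = 10.6301
d((-2, -6), (-8, -18)) = 13.4164
d((-2, -6), (-13, -10)) = 11.7047
d((-8, -18), (-13, -10)) = 9.434

Closest pair: (-5, -17) and (-8, -18) with distance 3.1623

The closest pair is (-5, -17) and (-8, -18) with Euclidean distance 3.1623. For 5 points, brute-force pairwise comparison is shown above. For large n, the divide-and-conquer algorithm (sort by x, recurse on halves, check the dividing strip) achieves O(n log n).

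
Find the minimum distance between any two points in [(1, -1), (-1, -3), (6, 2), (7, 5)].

Computing all pairwise distances among 4 points:

d((1, -1), (-1, -3)) = 2.8284 <-- minimum
d((1, -1), (6, 2)) = 5.831
d((1, -1), (7, 5)) = 8.4853
d((-1, -3), (6, 2)) = 8.6023
d((-1, -3), (7, 5)) = 11.3137
d((6, 2), (7, 5)) = 3.1623

Closest pair: (1, -1) and (-1, -3) with distance 2.8284

The closest pair is (1, -1) and (-1, -3) with Euclidean distance 2.8284. For 4 points, brute-force pairwise comparison is shown above. For large n, the divide-and-conquer algorithm (sort by x, recurse on halves, check the dividing strip) achieves O(n log n).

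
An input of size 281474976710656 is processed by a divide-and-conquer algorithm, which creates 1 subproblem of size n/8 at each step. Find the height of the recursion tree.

For divide and conquer with division factor 8:

Problem sizes at each level:
Level 0: 281474976710656
Level 1: 35184372088832
Level 2: 4398046511104
Level 3: 549755813888
Level 4: 68719476736
Level 5: 8589934592
Level 6: 1073741824
Level 7: 134217728
Level 8: 16777216
Level 9: 2097152
Level 10: 262144
Level 11: 32768
Level 12: 4096
Level 13: 512
Level 14: 64
Level 15: 8
Level 16: 1

The root is level 0 and the size-1 base case is level 16 (the tree spans levels 0 through 16, i.e. 17 levels counting the root), so the depth is the number of divisions: log_8(281474976710656) = 16

The recursion tree depth is log_8(281474976710656) = 16. At each level, the problem size is divided by 8, so it takes 16 divisions to reduce to a base case of size 1. The algorithm makes 1 recursive call at each level.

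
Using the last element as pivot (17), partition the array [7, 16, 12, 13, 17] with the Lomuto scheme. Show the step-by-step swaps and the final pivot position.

Lomuto partition with pivot = 17:

Initial array: [7, 16, 12, 13, 17]

arr[0]=7 <= 17: swap with position 0, array becomes [7, 16, 12, 13, 17]
arr[1]=16 <= 17: swap with position 1, array becomes [7, 16, 12, 13, 17]
arr[2]=12 <= 17: swap with position 2, array becomes [7, 16, 12, 13, 17]
arr[3]=13 <= 17: swap with position 3, array becomes [7, 16, 12, 13, 17]

Place pivot at position 4: [7, 16, 12, 13, 17]
Pivot position: 4

After partitioning with pivot 17, the array becomes [7, 16, 12, 13, 17]. The pivot is placed at index 4. All elements to the left of the pivot are <= 17, and all elements to the right are > 17.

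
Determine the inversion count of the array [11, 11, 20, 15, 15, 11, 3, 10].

Finding inversions in [11, 11, 20, 15, 15, 11, 3, 10]:

(0, 6): arr[0]=11 > arr[6]=3
(0, 7): arr[0]=11 > arr[7]=10
(1, 6): arr[1]=11 > arr[6]=3
(1, 7): arr[1]=11 > arr[7]=10
(2, 3): arr[2]=20 > arr[3]=15
(2, 4): arr[2]=20 > arr[4]=15
(2, 5): arr[2]=20 > arr[5]=11
(2, 6): arr[2]=20 > arr[6]=3
(2, 7): arr[2]=20 > arr[7]=10
(3, 5): arr[3]=15 > arr[5]=11
(3, 6): arr[3]=15 > arr[6]=3
(3, 7): arr[3]=15 > arr[7]=10
(4, 5): arr[4]=15 > arr[5]=11
(4, 6): arr[4]=15 > arr[6]=3
(4, 7): arr[4]=15 > arr[7]=10
(5, 6): arr[5]=11 > arr[6]=3
(5, 7): arr[5]=11 > arr[7]=10

Total inversions: 17

The array has 17 inversion(s): (0,6), (0,7), (1,6), (1,7), (2,3), (2,4), (2,5), (2,6), (2,7), (3,5), (3,6), (3,7), (4,5), (4,6), (4,7), (5,6), (5,7). Each pair (i,j) satisfies i < j and arr[i] > arr[j].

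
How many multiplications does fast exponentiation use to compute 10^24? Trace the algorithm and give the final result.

Computing 10^24 by squaring (build up from 10^1; each line after the first costs one multiplication):

10^1 = 10
10^2 = (10^1)^2 = 10^2 = 100
10^3 = 10 * 10^2 = 10 * 100 = 1000
10^6 = (10^3)^2 = 1000^2 = 1000000
10^12 = (10^6)^2 = 1000000^2 = 1000000000000
10^24 = (10^12)^2 = 1000000000000^2 = 1000000000000000000000000

Result: 1000000000000000000000000
Multiplications needed: 5 (5 lines after 10^1)

10^24 = 1000000000000000000000000. Using exponentiation by squaring, this requires 5 multiplications. The key idea: if the exponent is even, square the half-power; if odd, multiply by the base once.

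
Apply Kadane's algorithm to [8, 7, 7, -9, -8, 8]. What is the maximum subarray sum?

Using Kadane's algorithm on [8, 7, 7, -9, -8, 8]:

Scanning through the array:
Position 1 (value 7): max_ending_here = 15, max_so_far = 15
Position 2 (value 7): max_ending_here = 22, max_so_far = 22
Position 3 (value -9): max_ending_here = 13, max_so_far = 22
Position 4 (value -8): max_ending_here = 5, max_so_far = 22
Position 5 (value 8): max_ending_here = 13, max_so_far = 22

Maximum subarray: [8, 7, 7]
Maximum sum: 22

The maximum subarray is [8, 7, 7] with sum 22. This subarray runs from index 0 to index 2.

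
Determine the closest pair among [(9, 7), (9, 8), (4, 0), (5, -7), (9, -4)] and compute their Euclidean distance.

Computing all pairwise distances among 5 points:

d((9, 7), (9, 8)) = 1.0 <-- minimum
d((9, 7), (4, 0)) = 8.6023
d((9, 7), (5, -7)) = 14.5602
d((9, 7), (9, -4)) = 11.0
d((9, 8), (4, 0)) = 9.434
d((9, 8), (5, -7)) = 15.5242
d((9, 8), (9, -4)) = 12.0
d((4, 0), (5, -7)) = 7.0711
d((4, 0), (9, -4)) = 6.4031
d((5, -7), (9, -4)) = 5.0

Closest pair: (9, 7) and (9, 8) with distance 1.0

The closest pair is (9, 7) and (9, 8) with Euclidean distance 1.0. For 5 points, brute-force pairwise comparison is shown above. For large n, the divide-and-conquer algorithm (sort by x, recurse on halves, check the dividing strip) achieves O(n log n).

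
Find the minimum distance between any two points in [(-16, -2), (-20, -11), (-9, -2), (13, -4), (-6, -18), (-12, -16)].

Computing all pairwise distances among 6 points:

d((-16, -2), (-20, -11)) = 9.8489
d((-16, -2), (-9, -2)) = 7.0
d((-16, -2), (13, -4)) = 29.0689
d((-16, -2), (-6, -18)) = 18.868
d((-16, -2), (-12, -16)) = 14.5602
d((-20, -11), (-9, -2)) = 14.2127
d((-20, -11), (13, -4)) = 33.7343
d((-20, -11), (-6, -18)) = 15.6525
d((-20, -11), (-12, -16)) = 9.434
d((-9, -2), (13, -4)) = 22.0907
d((-9, -2), (-6, -18)) = 16.2788
d((-9, -2), (-12, -16)) = 14.3178
d((13, -4), (-6, -18)) = 23.6008
d((13, -4), (-12, -16)) = 27.7308
d((-6, -18), (-12, -16)) = 6.3246 <-- minimum

Closest pair: (-6, -18) and (-12, -16) with distance 6.3246

The closest pair is (-6, -18) and (-12, -16) with Euclidean distance 6.3246. For 6 points, brute-force pairwise comparison is shown above. For large n, the divide-and-conquer algorithm (sort by x, recurse on halves, check the dividing strip) achieves O(n log n).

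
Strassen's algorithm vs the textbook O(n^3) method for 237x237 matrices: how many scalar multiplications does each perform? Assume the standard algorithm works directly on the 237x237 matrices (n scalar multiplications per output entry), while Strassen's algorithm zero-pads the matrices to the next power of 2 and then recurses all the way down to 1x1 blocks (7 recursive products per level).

Matrix multiplication for 237x237 matrices:

Strassen's algorithm requires power-of-2 dimensions. Pad 237x237 to 256x256 (next power of 2).

Standard algorithm: 237^3 = 13312053 multiplications
Strassen's algorithm: 7^(log2(256)) = 7^8 = 5764801 multiplications
Savings: 13312053 - 5764801 = 7547252 multiplications

Standard: 13312053 multiplications (237^3). Strassen: 5764801 multiplications (7^8, after padding to 256x256). Strassen reduces 8 recursive multiplications to 7 at each level.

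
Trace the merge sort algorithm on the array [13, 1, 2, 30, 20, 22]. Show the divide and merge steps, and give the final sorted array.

Merge sort trace:

Split: [13, 1, 2, 30, 20, 22] -> [13, 1, 2] and [30, 20, 22]
  Split: [13, 1, 2] -> [13] and [1, 2]
    Split: [1, 2] -> [1] and [2]
    Merge: [1] + [2] -> [1, 2]
  Merge: [13] + [1, 2] -> [1, 2, 13]
  Split: [30, 20, 22] -> [30] and [20, 22]
    Split: [20, 22] -> [20] and [22]
    Merge: [20] + [22] -> [20, 22]
  Merge: [30] + [20, 22] -> [20, 22, 30]
Merge: [1, 2, 13] + [20, 22, 30] -> [1, 2, 13, 20, 22, 30]

Final sorted array: [1, 2, 13, 20, 22, 30]

The merge sort proceeds by recursively splitting the array and merging sorted halves.
After all merges, the sorted array is [1, 2, 13, 20, 22, 30].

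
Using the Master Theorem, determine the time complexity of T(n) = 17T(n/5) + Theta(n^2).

Master Theorem for T(n) = 17T(n/5) + O(n^2):

a = 17, b = 5, c = 2
log_b(a) = log_5(17) = 1.7604

Case 3: c = 2 > log_5(17) = 1.7604
T(n) = O(n^2) = O(n^2)

For T(n) = 17T(n/5) + O(n^2): log_5(17) = 1.7604. This is Case 3 of the Master Theorem (c > log_b(a), work dominated by root), giving O(n^2).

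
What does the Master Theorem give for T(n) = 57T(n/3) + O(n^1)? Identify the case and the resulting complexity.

Master Theorem for T(n) = 57T(n/3) + O(n^1):

a = 57, b = 3, c = 1
log_b(a) = log_3(57) = 3.6801

Case 1: c = 1 < log_3(57) = 3.6801
T(n) = O(n^(log_3 57))

For T(n) = 57T(n/3) + O(n^1): log_3(57) = 3.6801. This is Case 1 of the Master Theorem (c < log_b(a), work dominated by leaves), giving O(n^(log_3 57)).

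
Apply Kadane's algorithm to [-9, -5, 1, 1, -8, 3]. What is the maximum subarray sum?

Using Kadane's algorithm on [-9, -5, 1, 1, -8, 3]:

Scanning through the array:
Position 1 (value -5): max_ending_here = -5, max_so_far = -5
Position 2 (value 1): max_ending_here = 1, max_so_far = 1
Position 3 (value 1): max_ending_here = 2, max_so_far = 2
Position 4 (value -8): max_ending_here = -6, max_so_far = 2
Position 5 (value 3): max_ending_here = 3, max_so_far = 3

Maximum subarray: [3]
Maximum sum: 3

The maximum subarray is [3] with sum 3. This subarray runs from index 5 to index 5.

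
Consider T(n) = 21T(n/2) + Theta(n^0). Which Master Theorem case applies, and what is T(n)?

Master Theorem for T(n) = 21T(n/2) + O(n^0):

a = 21, b = 2, c = 0
log_b(a) = log_2(21) = 4.3923

Case 1: c = 0 < log_2(21) = 4.3923
T(n) = O(n^(log_2 21))

For T(n) = 21T(n/2) + O(n^0): log_2(21) = 4.3923. This is Case 1 of the Master Theorem (c < log_b(a), work dominated by leaves), giving O(n^(log_2 21)).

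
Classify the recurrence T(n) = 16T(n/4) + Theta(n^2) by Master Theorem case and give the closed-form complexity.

Master Theorem for T(n) = 16T(n/4) + O(n^2):

a = 16, b = 4, c = 2
log_b(a) = log_4(16) = 2.0000

Case 2: c = 2 = log_4(16) = 2.0000
T(n) = O(n^2 log n) = O(n^2 log n)

For T(n) = 16T(n/4) + O(n^2): log_4(16) = 2.0000. This is Case 2 of the Master Theorem (c = log_b(a), equal work at all levels), giving O(n^2 log n).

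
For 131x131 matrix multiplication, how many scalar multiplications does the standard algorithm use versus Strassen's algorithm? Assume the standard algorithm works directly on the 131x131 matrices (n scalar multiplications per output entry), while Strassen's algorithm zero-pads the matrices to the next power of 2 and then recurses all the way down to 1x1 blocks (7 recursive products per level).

Matrix multiplication for 131x131 matrices:

Strassen's algorithm requires power-of-2 dimensions. Pad 131x131 to 256x256 (next power of 2).

Standard algorithm: 131^3 = 2248091 multiplications
Strassen's algorithm: 7^(log2(256)) = 7^8 = 5764801 multiplications
Difference: 2248091 - 5764801 = -3516710 (Strassen uses MORE here due to padding overhead — for small or just-over-power-of-2 n, padding can outweigh the per-level savings)

Standard: 2248091 multiplications (131^3). Strassen: 5764801 multiplications (7^8, after padding to 256x256). Strassen reduces 8 recursive multiplications to 7 at each level.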